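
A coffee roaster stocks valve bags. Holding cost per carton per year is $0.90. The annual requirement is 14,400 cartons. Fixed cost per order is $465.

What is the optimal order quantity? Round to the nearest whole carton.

Optimal lot size Q* = (2 × 14,400 × $465 / $0.9)^½ ≈ 3,857.46

3,857 cartons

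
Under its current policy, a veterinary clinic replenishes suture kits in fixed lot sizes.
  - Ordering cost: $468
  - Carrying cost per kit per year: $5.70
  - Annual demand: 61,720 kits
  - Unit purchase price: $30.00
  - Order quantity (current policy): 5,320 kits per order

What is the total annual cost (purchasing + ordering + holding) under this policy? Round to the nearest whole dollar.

$1,872,192

Orders/yr = 61,720/5,320 = 11.602; ordering cost = 11.602 × $468 = $5,429.50
Average inventory = 5,320/2 = 2660; holding cost = 2660 × $5.7 = $15,162.00
Purchase cost = D·C = 61,720 × 30 = $1,851,600.00
Total = $5,429.50 + $15,162.00 + $1,851,600.00 = $1,872,191.50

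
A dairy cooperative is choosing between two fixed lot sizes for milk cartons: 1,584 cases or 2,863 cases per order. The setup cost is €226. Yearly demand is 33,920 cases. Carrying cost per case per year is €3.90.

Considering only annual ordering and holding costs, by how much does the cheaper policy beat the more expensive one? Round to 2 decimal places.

For each Q, cost = (D/Q)·S + (Q/2)·H.
TC(1,584) = (33,920/1,584)×226 + (1,584/2)×3.9 = €7,928.40
TC(2,863) = (33,920/2,863)×226 + (2,863/2)×3.9 = €8,260.43
|ΔTC| = |€7,928.40 − €8,260.43| = €332.04

€332.04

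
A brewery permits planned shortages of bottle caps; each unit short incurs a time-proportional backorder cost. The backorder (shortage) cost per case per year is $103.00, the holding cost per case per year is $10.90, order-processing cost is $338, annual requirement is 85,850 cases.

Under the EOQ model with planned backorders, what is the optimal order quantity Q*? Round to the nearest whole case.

Q* = √(2DS/H) · √((H + b)/b)
   = √(2 × 85,850 × 338 / 10.9) · √((10.9 + 103) / 103)
   = 2,307.439 × 1.0516 ≈ 2,426.46

2,426 cases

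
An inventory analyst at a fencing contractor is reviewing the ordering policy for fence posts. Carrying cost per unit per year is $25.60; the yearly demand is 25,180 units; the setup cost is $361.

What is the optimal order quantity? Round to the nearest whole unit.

843 units

Q* = √(2·D·S / H) = √(2·25,180·361 / 25.6) = √710,154.7 ≈ 842.71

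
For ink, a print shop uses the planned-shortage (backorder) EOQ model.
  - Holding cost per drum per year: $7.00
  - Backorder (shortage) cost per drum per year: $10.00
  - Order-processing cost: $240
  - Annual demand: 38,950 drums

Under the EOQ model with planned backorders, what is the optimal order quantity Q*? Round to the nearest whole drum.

Q* = √(2DS/H) · √((H + b)/b)
   = √(2 × 38,950 × 240 / 7) · √((7 + 10) / 10)
   = 1,634.276 × 1.3038 ≈ 2,130.83

2,131 drums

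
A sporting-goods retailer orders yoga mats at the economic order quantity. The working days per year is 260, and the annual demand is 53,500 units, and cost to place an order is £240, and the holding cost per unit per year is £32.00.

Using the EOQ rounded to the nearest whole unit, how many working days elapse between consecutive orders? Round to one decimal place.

Optimal lot size Q* = (2 × 53,500 × £240 / £32)^½ ≈ 895.82 → Q = 896 units
Days between orders = 260 / (D/Q) = 260 / 59.710 ≈ 4.354

4.4 days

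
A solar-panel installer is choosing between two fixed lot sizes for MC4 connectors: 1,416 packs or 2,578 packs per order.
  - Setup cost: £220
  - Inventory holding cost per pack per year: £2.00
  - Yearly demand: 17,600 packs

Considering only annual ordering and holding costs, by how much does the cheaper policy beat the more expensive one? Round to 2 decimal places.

£70.52

TC(Q) = (D/Q)S + (Q/2)H
TC(1,416) = (17,600/1,416)×220 + (1,416/2)×2 = £4,150.46
TC(2,578) = (17,600/2,578)×220 + (2,578/2)×2 = £4,079.94
Lots of 2,578 are cheaper by £70.52.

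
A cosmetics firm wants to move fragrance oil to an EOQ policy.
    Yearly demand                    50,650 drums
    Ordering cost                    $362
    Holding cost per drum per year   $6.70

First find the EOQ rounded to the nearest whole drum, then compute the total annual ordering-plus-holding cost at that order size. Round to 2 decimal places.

Optimal lot size Q* = (2 × 50,650 × $362 / $6.7)^½ ≈ 2,339.49 → Q = 2,339 drums
Annual ordering cost = (D/Q)·S = (50,650/2,339) × 362 = $7,838.95
Annual holding cost  = (Q/2)·H = (2,339/2) × 6.7 = $7,835.65
Total = $7,838.95 + $7,835.65 = $15,674.60

$15,674.60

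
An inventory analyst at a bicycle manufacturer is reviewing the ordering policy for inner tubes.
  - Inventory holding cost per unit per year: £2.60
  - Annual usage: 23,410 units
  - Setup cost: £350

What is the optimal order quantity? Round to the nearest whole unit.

2DS/H = 2·23,410·350/2.6 = 6,302,692.31
EOQ = √6,302,692.31 ≈ 2,510.52

2,511 units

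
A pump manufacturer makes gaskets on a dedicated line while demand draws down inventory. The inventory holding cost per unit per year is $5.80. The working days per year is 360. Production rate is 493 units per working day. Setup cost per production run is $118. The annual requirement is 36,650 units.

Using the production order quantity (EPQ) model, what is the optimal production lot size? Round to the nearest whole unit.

1,371 units

Daily demand d = 36,650/360 = 101.806; p = 493; 1 − d/p = 0.79350
EPQ = √(2DS / (H(1 − d/p)))
    = √(2 × 36,650 × 118 / (5.8 × 0.79350)) ≈ 1,370.90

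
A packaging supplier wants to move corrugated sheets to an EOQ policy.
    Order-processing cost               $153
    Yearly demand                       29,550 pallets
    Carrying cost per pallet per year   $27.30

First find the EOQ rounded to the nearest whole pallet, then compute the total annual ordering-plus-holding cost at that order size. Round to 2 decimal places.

$15,711.62

Q* = √(2·D·S / H) = √(2·29,550·153 / 27.3) = √331,219.8 ≈ 575.52 → Q = 576 pallets
Ordering: D/Q × S = 29,550/576 × $153 = $7,849.22
Holding:  Q/2 × H = 576/2 × $27.3 = $7,862.40
Total = $7,849.22 + $7,862.40 = $15,711.62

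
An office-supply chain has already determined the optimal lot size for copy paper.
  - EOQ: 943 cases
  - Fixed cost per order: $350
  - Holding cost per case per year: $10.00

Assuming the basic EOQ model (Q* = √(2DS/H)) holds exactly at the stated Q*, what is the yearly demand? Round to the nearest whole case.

12,704 cases per year

From Q* = √(2DS/H) ⇒ Q*² = 2DS/H.
D = Q²H / (2S) = 943² × 10 / (2 × 350) = 12,703.56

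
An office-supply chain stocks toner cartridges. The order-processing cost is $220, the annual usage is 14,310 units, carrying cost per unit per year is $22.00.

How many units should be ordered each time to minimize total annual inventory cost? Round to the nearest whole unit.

Q* = √(2·D·S / H) = √(2·14,310·220 / 22) = √286,200.0 ≈ 534.98

535 units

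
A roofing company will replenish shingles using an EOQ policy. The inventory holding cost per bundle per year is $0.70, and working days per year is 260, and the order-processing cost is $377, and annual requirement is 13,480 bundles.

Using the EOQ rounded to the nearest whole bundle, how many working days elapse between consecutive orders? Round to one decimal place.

Optimal lot size Q* = (2 × 13,480 × $377 / $0.7)^½ ≈ 3,810.50 → Q = 3,810 bundles
T = Q/D × 260 days = 3,810/13,480 × 260 = 73.487 days

73.5 days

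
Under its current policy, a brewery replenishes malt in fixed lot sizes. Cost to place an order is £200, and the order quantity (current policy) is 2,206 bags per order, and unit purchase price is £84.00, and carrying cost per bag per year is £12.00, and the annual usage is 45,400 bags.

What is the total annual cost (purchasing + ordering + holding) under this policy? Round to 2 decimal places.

Orders/yr = 45,400/2,206 = 20.580; ordering cost = 20.580 × £200 = £4,116.05
Average inventory = 2,206/2 = 1103; holding cost = 1103 × £12 = £13,236.00
Purchase cost = D·C = 45,400 × 84 = £3,813,600.00
Total = £4,116.05 + £13,236.00 + £3,813,600.00 = £3,830,952.05

£3,830,952.05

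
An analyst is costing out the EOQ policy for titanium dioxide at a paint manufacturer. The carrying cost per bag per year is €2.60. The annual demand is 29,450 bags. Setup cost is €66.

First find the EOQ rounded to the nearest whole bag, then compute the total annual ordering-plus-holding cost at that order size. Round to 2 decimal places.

Optimal lot size Q* = (2 × 29,450 × €66 / €2.6)^½ ≈ 1,222.76 → Q = 1,223 bags
Ordering: D/Q × S = 29,450/1,223 × €66 = €1,589.29
Holding:  Q/2 × H = 1,223/2 × €2.6 = €1,589.90
Total = €1,589.29 + €1,589.90 = €3,179.19

€3,179.19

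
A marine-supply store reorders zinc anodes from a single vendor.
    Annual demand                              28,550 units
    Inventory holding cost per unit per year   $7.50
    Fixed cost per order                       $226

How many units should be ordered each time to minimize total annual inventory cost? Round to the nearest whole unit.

2DS/H = 2·28,550·226/7.5 = 1,720,613.33
EOQ = √1,720,613.33 ≈ 1,311.72

1,312 units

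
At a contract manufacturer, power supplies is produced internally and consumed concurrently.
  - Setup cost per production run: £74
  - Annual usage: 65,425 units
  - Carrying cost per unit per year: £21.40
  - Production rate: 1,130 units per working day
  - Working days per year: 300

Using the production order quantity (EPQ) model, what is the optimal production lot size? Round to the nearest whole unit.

749 units

d = 65,425/300 = 218.0833 units/day;  effective holding cost H(1 − d/p) = 21.4·(1 − 218.0833/1130) = 17.26993
Q* = √(2DS / H_eff) = √(2·65,425·74 / 17.26993) ≈ 748.79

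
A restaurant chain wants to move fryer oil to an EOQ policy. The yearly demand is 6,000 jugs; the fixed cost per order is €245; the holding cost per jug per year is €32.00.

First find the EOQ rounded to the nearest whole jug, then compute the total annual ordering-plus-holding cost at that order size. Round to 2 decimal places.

EOQ = √(2DS/H) = √(2 × 6,000 × 245 / 32)
    = √(91,875.00) ≈ 303.11 → Q = 303 jugs
Annual ordering cost = (D/Q)·S = (6,000/303) × 245 = €4,851.49
Annual holding cost  = (Q/2)·H = (303/2) × 32 = €4,848.00
Total = €4,851.49 + €4,848.00 = €9,699.49

€9,699.49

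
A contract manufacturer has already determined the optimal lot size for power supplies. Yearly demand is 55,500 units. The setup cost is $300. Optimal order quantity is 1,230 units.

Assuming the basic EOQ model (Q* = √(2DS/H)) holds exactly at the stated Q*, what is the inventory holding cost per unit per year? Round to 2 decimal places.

EOQ relation: Q² = 2DS/H, so rearrange for the unknown.
H = 2DS / Q² = 2 × 55,500 × 300 / 1,230² = 22.0107

$22.01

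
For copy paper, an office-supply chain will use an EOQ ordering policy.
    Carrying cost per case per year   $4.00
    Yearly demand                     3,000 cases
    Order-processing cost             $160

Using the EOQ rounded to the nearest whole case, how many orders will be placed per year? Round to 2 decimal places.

EOQ = √(2DS/H) = √(2 × 3,000 × 160 / 4)
    = √(240,000.00) ≈ 489.90 → Q = 490
N = D/Q = 3,000/490 ≈ 6.122 orders/yr

6.12 orders per year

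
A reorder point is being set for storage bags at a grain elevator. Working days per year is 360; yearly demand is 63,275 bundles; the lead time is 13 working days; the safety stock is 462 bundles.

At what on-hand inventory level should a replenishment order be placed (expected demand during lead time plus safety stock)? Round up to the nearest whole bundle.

2,747 bundles

Daily demand d = 63,275 / 360 = 175.764 bundles/day
Demand during lead time = 175.764 × 13 = 2,284.93
Reorder point = 2,284.93 + 462 = 2,746.93 → round up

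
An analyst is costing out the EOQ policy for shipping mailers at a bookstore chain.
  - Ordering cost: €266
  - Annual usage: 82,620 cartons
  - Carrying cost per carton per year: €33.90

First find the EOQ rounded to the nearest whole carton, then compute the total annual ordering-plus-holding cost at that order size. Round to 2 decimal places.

€38,600.98

Q* = √(2·D·S / H) = √(2·82,620·266 / 33.9) = √1,296,573.5 ≈ 1,138.67 → Q = 1,139 cartons
Ordering: D/Q × S = 82,620/1,139 × €266 = €19,294.93
Holding:  Q/2 × H = 1,139/2 × €33.9 = €19,306.05
Total = €19,294.93 + €19,306.05 = €38,600.98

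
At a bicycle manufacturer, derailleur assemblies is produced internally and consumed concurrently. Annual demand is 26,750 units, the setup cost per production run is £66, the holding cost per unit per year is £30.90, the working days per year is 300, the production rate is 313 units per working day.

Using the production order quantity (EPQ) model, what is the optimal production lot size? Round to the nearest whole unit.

d = 26,750/300 = 89.1667 units/day;  effective holding cost H(1 − d/p) = 30.9·(1 − 89.1667/313) = 22.09728
Q* = √(2DS / H_eff) = √(2·26,750·66 / 22.09728) ≈ 399.74

400 units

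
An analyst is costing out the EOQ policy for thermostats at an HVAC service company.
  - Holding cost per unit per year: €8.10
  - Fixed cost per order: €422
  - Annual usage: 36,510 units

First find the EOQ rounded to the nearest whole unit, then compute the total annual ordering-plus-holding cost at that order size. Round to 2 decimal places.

EOQ = √(2DS/H) = √(2 × 36,510 × 422 / 8.1)
    = √(3,804,251.85) ≈ 1,950.45 → Q = 1,950 units
Ordering: D/Q × S = 36,510/1,950 × €422 = €7,901.14
Holding:  Q/2 × H = 1,950/2 × €8.1 = €7,897.50
Total = €7,901.14 + €7,897.50 = €15,798.64

€15,798.64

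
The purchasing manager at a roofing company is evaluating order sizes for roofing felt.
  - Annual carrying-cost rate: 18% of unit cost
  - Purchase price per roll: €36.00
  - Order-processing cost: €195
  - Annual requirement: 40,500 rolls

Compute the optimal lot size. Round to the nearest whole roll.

Holding cost per roll per year: H = 18% × €36 = €6.4800
2DS/H = 2·40,500·195/6.48 = 2,437,500.00
EOQ = √2,437,500.00 ≈ 1,561.25

1,561 rolls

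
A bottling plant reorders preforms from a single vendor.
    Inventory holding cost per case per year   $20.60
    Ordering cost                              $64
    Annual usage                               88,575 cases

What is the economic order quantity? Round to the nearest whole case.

742 cases

Q* = √(2·D·S / H) = √(2·88,575·64 / 20.6) = √550,368.9 ≈ 741.87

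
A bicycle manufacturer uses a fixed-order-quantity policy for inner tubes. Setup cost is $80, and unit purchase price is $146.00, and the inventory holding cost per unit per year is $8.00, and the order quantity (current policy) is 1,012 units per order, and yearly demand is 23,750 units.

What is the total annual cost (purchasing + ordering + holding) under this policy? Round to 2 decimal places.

Ordering: D/Q × S = 23,750/1,012 × $80 = $1,877.47
Holding:  Q/2 × H = 1,012/2 × $8 = $4,048.00
Purchase cost = D·C = 23,750 × 146 = $3,467,500.00
Total = $1,877.47 + $4,048.00 + $3,467,500.00 = $3,473,425.47

$3,473,425.47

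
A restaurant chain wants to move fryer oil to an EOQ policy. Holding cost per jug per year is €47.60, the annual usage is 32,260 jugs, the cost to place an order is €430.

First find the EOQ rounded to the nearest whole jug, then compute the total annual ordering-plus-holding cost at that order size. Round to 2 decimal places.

2DS/H = 2·32,260·430/47.6 = 582,848.74
EOQ = √582,848.74 ≈ 763.45 → Q = 763 jugs
Ordering: D/Q × S = 32,260/763 × €430 = €18,180.60
Holding:  Q/2 × H = 763/2 × €47.6 = €18,159.40
Total = €18,180.60 + €18,159.40 = €36,340.00

€36,340.00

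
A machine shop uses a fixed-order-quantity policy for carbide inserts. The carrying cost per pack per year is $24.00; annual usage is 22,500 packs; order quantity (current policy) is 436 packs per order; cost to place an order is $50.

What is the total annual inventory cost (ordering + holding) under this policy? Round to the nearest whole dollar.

$7,812

Annual ordering cost = (D/Q)·S = (22,500/436) × 50 = $2,580.28
Annual holding cost  = (Q/2)·H = (436/2) × 24 = $5,232.00
Total = $2,580.28 + $5,232.00 = $7,812.28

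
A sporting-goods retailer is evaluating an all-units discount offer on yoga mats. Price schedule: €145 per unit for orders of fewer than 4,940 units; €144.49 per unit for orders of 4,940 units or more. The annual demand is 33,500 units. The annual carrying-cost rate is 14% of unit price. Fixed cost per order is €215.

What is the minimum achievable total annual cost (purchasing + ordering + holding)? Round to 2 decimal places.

€4,874,600.34

H₁ = 14%×€145 = €20.3000;  H₂ = 14%×€144.49 = €20.2286
EOQ₁ = √(2×33,500×215/20.3000) = 842.38  (< 4,940, feasible at tier 1)
EOQ₂ = √(2×33,500×215/20.2286) = 843.87  (< 4,940 → use Q = 4,940 at tier-2 price)
TC(tier 1 (EOQ₁), Q≈842.4) = €4,874,600.34
TC(tier 2, Q≈4,940.0) = €4,891,837.64
Minimum at tier 1 (EOQ₁): €4,874,600.34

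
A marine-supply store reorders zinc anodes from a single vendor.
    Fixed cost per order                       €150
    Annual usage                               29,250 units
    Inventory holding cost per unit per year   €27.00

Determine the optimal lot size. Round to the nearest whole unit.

570 units

EOQ = √(2DS/H) = √(2 × 29,250 × 150 / 27)
    = √(325,000.00) ≈ 570.09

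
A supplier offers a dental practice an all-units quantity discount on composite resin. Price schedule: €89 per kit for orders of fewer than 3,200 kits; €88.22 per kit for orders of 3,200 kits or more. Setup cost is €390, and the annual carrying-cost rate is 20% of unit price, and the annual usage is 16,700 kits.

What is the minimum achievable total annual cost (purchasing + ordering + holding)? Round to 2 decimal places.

€1,501,527.04

H₁ = 20%×€89 = €17.8000;  H₂ = 20%×€88.22 = €17.6440
EOQ₁ = √(2×16,700×390/17.8000) = 855.45  (< 3,200, feasible at tier 1)
EOQ₂ = √(2×16,700×390/17.6440) = 859.23  (< 3,200 → use Q = 3,200 at tier-2 price)
TC(tier 1 (EOQ₁), Q≈855.5) = €1,501,527.04
TC(tier 2, Q≈3,200.0) = €1,503,539.71
Minimum at tier 1 (EOQ₁): €1,501,527.04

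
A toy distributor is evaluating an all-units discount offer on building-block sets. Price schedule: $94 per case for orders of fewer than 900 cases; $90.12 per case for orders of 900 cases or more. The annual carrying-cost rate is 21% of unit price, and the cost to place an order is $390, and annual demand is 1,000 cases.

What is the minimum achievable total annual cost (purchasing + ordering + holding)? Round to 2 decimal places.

H₁ = 21%×$94 = $19.7400;  H₂ = 21%×$90.12 = $18.9252
EOQ₁ = √(2×1,000×390/19.7400) = 198.78  (< 900, feasible at tier 1)
EOQ₂ = √(2×1,000×390/18.9252) = 203.01  (< 900 → use Q = 900 at tier-2 price)
TC(tier 1 (EOQ₁), Q≈198.8) = $97,923.93
TC(tier 2, Q≈900.0) = $99,069.67
Minimum at tier 1 (EOQ₁): $97,923.93

$97,923.93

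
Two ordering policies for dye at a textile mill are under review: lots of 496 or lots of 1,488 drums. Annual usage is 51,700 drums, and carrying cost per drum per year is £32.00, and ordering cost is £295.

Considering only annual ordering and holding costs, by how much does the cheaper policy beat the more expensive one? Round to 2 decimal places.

For each Q, cost = (D/Q)·S + (Q/2)·H.
TC(496) = (51,700/496)×295 + (496/2)×32 = £38,684.99
TC(1,488) = (51,700/1,488)×295 + (1,488/2)×32 = £34,057.66
|ΔTC| = |£38,684.99 − £34,057.66| = £4,627.33

£4,627.33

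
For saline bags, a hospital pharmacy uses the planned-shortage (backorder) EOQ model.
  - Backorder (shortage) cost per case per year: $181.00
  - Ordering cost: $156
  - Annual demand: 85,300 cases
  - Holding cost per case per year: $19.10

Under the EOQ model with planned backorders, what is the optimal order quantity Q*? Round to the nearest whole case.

1,241 cases

Basic EOQ = √(2·85,300·156/19.1) = 1,180.416
Backorder adjustment √((H+b)/b) = √((19.1+181)/181) = 1.0514
Q* = 1,180.416 × 1.0514 ≈ 1,241.14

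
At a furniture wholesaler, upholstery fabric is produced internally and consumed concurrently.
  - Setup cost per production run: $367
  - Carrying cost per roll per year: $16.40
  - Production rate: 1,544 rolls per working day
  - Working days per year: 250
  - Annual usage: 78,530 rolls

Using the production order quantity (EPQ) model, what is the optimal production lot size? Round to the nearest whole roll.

2,101 rolls

Daily demand d = 78,530/250 = 314.120; p = 1544; 1 − d/p = 0.79655
EPQ = √(2DS / (H(1 − d/p)))
    = √(2 × 78,530 × 367 / (16.4 × 0.79655)) ≈ 2,100.57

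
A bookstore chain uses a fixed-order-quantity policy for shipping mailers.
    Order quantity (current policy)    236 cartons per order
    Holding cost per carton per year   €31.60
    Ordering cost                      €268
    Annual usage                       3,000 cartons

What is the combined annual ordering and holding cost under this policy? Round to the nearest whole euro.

Annual ordering cost = (D/Q)·S = (3,000/236) × 268 = €3,406.78
Annual holding cost  = (Q/2)·H = (236/2) × 31.6 = €3,728.80
Total = €3,406.78 + €3,728.80 = €7,135.58

€7,136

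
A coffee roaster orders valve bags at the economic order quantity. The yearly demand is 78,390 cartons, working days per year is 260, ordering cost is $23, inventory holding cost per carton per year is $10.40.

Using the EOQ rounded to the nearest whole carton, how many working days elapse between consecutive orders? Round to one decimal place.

EOQ = √(2DS/H) = √(2 × 78,390 × 23 / 10.4)
    = √(346,725.00) ≈ 588.83 → Q = 589 cartons
T = Q/D × 260 days = 589/78,390 × 260 = 1.954 days

2.0 days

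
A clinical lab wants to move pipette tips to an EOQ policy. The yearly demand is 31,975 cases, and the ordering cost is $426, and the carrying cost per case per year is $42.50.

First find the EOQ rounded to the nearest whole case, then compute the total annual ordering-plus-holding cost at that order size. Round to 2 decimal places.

$34,026.68

Q* = √(2·D·S / H) = √(2·31,975·426 / 42.5) = √641,004.7 ≈ 800.63 → Q = 801 cases
Annual ordering cost = (D/Q)·S = (31,975/801) × 426 = $17,005.43
Annual holding cost  = (Q/2)·H = (801/2) × 42.5 = $17,021.25
Total = $17,005.43 + $17,021.25 = $34,026.68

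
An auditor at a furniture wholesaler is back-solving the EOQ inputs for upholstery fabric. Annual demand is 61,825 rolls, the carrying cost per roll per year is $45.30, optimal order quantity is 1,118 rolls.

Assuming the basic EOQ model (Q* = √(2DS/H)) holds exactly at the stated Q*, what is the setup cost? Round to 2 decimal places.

From Q* = √(2DS/H) ⇒ Q*² = 2DS/H.
S = Q²H / (2D) = 1,118² × 45.3 / (2 × 61,825) = 457.9180

$457.92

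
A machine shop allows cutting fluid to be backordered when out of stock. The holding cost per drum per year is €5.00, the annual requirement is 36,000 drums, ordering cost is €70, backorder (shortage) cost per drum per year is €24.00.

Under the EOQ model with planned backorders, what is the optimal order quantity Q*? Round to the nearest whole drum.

1,104 drums

Basic EOQ = √(2·36,000·70/5) = 1,003.992
Backorder adjustment √((H+b)/b) = √((5+24)/24) = 1.0992
Q* = 1,003.992 × 1.0992 ≈ 1,103.63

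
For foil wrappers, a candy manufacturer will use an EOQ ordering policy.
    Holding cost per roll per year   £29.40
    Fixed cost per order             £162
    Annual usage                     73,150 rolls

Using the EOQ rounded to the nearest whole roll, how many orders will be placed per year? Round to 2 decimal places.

81.46 orders per year

Optimal lot size Q* = (2 × 73,150 × £162 / £29.4)^½ ≈ 897.85 → Q = 898
Orders per year = D/Q = 73,150 / 898 = 81.459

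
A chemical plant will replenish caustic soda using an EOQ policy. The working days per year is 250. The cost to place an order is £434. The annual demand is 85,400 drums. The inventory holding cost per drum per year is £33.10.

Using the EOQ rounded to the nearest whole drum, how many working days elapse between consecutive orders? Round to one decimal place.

Q* = √(2·D·S / H) = √(2·85,400·434 / 33.1) = √2,239,492.4 ≈ 1,496.49 → Q = 1,496 drums
T = Q/D × 250 days = 1,496/85,400 × 250 = 4.379 days

4.4 days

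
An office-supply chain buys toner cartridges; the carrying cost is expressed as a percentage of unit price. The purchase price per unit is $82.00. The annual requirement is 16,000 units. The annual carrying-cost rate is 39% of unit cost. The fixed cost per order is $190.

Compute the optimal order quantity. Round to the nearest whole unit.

436 units

Holding cost per unit per year: H = 39% × $82 = $31.9800
EOQ = √(2DS/H) = √(2 × 16,000 × 190 / 31.98)
    = √(190,118.82) ≈ 436.03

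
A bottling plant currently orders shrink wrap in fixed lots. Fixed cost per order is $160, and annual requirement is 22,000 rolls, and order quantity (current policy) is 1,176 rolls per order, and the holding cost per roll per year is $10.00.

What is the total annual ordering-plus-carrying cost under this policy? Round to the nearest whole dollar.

$8,873

Annual ordering cost = (D/Q)·S = (22,000/1,176) × 160 = $2,993.20
Annual holding cost  = (Q/2)·H = (1,176/2) × 10 = $5,880.00
Total = $2,993.20 + $5,880.00 = $8,873.20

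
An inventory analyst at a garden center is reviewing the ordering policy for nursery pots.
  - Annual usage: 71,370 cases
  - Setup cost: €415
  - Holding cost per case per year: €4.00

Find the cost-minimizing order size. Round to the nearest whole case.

3,848 cases

EOQ = √(2DS/H) = √(2 × 71,370 × 415 / 4)
    = √(14,809,275.00) ≈ 3,848.28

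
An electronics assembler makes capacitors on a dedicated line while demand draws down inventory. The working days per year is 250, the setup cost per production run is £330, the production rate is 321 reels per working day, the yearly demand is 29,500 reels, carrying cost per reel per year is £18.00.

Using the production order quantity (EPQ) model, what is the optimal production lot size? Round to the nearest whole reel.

1,308 reels

Daily demand d = 29,500/250 = 118.000; p = 321; 1 − d/p = 0.63240
EPQ = √(2DS / (H(1 − d/p)))
    = √(2 × 29,500 × 330 / (18 × 0.63240)) ≈ 1,307.83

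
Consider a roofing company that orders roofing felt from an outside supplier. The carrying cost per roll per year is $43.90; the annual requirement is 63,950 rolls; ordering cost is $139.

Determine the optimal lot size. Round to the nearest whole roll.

Q* = √(2·D·S / H) = √(2·63,950·139 / 43.9) = √404,968.1 ≈ 636.37

636 rolls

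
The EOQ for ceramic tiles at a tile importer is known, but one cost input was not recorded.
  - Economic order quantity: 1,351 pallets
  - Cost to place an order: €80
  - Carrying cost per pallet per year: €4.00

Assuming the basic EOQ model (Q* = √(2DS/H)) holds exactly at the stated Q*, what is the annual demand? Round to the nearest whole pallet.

EOQ relation: Q² = 2DS/H, so rearrange for the unknown.
D = Q²H / (2S) = 1,351² × 4 / (2 × 80) = 45,630.03

45,630 pallets per year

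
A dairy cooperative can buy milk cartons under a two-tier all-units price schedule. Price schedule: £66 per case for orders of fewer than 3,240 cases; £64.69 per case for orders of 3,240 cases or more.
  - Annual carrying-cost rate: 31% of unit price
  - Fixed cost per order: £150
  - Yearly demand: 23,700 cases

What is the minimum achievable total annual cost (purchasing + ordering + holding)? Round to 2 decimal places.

£1,566,737.54

H₁ = 31%×£66 = £20.4600;  H₂ = 31%×£64.69 = £20.0539
EOQ₁ = √(2×23,700×150/20.4600) = 589.50  (< 3,240, feasible at tier 1)
EOQ₂ = √(2×23,700×150/20.0539) = 595.44  (< 3,240 → use Q = 3,240 at tier-2 price)
TC(tier 1 (EOQ₁), Q≈589.5) = £1,576,261.12
TC(tier 2, Q≈3,240.0) = £1,566,737.54
Minimum at tier 2: £1,566,737.54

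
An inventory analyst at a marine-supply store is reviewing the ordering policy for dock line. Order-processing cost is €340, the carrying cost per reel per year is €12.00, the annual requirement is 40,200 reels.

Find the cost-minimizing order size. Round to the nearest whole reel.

1,509 reels

2DS/H = 2·40,200·340/12 = 2,278,000.00
EOQ = √2,278,000.00 ≈ 1,509.30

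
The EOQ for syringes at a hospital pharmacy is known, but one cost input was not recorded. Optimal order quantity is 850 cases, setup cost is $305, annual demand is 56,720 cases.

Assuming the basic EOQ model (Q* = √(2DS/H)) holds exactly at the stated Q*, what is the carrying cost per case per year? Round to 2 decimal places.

Since Q* = (2DS/H)^½, squaring gives Q*²·H = 2DS.
H = 2DS / Q² = 2 × 56,720 × 305 / 850² = 47.8882

$47.89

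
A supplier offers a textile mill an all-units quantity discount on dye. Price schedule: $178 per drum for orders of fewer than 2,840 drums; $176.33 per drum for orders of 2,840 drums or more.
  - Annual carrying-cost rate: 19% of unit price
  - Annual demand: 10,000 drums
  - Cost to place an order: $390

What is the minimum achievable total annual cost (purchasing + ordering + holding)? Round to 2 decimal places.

$1,796,241.80

H₁ = 19%×$178 = $33.8200;  H₂ = 19%×$176.33 = $33.5027
EOQ₁ = √(2×10,000×390/33.8200) = 480.24  (< 2,840, feasible at tier 1)
EOQ₂ = √(2×10,000×390/33.5027) = 482.51  (< 2,840 → use Q = 2,840 at tier-2 price)
TC(tier 1 (EOQ₁), Q≈480.2) = $1,796,241.80
TC(tier 2, Q≈2,840.0) = $1,812,247.07
Minimum at tier 1 (EOQ₁): $1,796,241.80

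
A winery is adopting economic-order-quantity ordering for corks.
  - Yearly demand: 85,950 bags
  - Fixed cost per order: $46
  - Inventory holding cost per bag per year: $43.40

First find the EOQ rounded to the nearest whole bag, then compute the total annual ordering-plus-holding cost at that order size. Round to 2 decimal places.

$18,525.15

Optimal lot size Q* = (2 × 85,950 × $46 / $43.4)^½ ≈ 426.85 → Q = 427 bags
Annual ordering cost = (D/Q)·S = (85,950/427) × 46 = $9,259.25
Annual holding cost  = (Q/2)·H = (427/2) × 43.4 = $9,265.90
Total = $9,259.25 + $9,265.90 = $18,525.15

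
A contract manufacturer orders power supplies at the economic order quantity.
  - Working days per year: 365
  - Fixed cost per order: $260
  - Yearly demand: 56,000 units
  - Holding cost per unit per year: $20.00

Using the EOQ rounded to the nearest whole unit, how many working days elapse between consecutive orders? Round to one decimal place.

Q* = √(2·D·S / H) = √(2·56,000·260 / 20) = √1,456,000.0 ≈ 1,206.65 → Q = 1,207 units
Cycle time = (working days × Q)/D = (365 × 1,207) / 56,000 = 7.867 days

7.9 days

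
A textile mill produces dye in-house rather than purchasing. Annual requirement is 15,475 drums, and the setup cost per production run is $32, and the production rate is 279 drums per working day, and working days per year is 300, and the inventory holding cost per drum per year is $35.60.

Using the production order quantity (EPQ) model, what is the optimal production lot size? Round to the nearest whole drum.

185 drums

Daily demand d = 15,475/300 = 51.583; p = 279; 1 − d/p = 0.81511
EPQ = √(2DS / (H(1 − d/p)))
    = √(2 × 15,475 × 32 / (35.6 × 0.81511)) ≈ 184.74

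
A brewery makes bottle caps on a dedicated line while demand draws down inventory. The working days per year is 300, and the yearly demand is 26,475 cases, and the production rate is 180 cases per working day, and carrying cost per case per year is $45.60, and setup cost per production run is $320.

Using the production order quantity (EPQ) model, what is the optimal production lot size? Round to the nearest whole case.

Daily demand d = 26,475/300 = 88.250; p = 180; 1 − d/p = 0.50972
EPQ = √(2DS / (H(1 − d/p)))
    = √(2 × 26,475 × 320 / (45.6 × 0.50972)) ≈ 853.81

854 cases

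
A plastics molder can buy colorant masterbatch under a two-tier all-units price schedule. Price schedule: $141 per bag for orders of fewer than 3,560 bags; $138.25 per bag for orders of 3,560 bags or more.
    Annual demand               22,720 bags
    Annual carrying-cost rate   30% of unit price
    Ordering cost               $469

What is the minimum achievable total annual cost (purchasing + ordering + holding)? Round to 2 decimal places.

$3,217,858.67

H₁ = 30%×$141 = $42.3000;  H₂ = 30%×$138.25 = $41.4750
EOQ₁ = √(2×22,720×469/42.3000) = 709.80  (< 3,560, feasible at tier 1)
EOQ₂ = √(2×22,720×469/41.4750) = 716.82  (< 3,560 → use Q = 3,560 at tier-2 price)
TC(tier 1 (EOQ₁), Q≈709.8) = $3,233,544.50
TC(tier 2, Q≈3,560.0) = $3,217,858.67
Minimum at tier 2: $3,217,858.67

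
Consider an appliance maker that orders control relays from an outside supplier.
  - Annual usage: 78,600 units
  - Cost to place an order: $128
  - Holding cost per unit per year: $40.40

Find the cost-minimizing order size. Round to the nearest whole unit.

Q* = √(2·D·S / H) = √(2·78,600·128 / 40.4) = √498,059.4 ≈ 705.73

706 units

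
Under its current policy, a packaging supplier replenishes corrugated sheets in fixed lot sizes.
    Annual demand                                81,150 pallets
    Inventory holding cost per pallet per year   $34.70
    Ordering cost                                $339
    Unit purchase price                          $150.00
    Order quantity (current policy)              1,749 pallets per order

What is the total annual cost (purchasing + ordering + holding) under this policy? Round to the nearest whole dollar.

Orders/yr = 81,150/1,749 = 46.398; ordering cost = 46.398 × $339 = $15,728.90
Average inventory = 1,749/2 = 874.5; holding cost = 874.5 × $34.7 = $30,345.15
Purchase cost = D·C = 81,150 × 150 = $12,172,500.00
Total = $15,728.90 + $30,345.15 + $12,172,500.00 = $12,218,574.05

$12,218,574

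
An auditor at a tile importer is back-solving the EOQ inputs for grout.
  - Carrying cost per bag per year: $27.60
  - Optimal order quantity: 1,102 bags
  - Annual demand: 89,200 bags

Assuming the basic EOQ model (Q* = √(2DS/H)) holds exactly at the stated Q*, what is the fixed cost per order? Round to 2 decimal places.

From Q* = √(2DS/H) ⇒ Q*² = 2DS/H.
S = Q²H / (2D) = 1,102² × 27.6 / (2 × 89,200) = 187.8786

$187.88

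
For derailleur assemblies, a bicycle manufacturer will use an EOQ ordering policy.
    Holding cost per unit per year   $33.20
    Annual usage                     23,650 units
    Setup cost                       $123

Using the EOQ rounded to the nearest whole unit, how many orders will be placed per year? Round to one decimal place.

Optimal lot size Q* = (2 × 23,650 × $123 / $33.2)^½ ≈ 418.61 → Q = 419
N = D/Q = 23,650/419 ≈ 56.444 orders/yr

56.4 orders per year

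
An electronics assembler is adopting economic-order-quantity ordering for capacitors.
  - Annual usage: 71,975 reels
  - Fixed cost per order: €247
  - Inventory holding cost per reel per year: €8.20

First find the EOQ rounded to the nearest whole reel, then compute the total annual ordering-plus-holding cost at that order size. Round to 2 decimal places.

€17,075.02

Q* = √(2·D·S / H) = √(2·71,975·247 / 8.2) = √4,336,054.9 ≈ 2,082.32 → Q = 2,082 reels
Orders/yr = 71,975/2,082 = 34.570; ordering cost = 34.570 × €247 = €8,538.82
Average inventory = 2,082/2 = 1041; holding cost = 1041 × €8.2 = €8,536.20
Total = €8,538.82 + €8,536.20 = €17,075.02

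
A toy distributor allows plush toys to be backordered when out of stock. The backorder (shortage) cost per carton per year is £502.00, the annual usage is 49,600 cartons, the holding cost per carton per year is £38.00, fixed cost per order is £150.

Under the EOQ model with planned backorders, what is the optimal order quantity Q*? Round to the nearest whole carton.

Q* = √(2DS/H) · √((H + b)/b)
   = √(2 × 49,600 × 150 / 38) · √((38 + 502) / 502)
   = 625.763 × 1.0372 ≈ 649.01

649 cartons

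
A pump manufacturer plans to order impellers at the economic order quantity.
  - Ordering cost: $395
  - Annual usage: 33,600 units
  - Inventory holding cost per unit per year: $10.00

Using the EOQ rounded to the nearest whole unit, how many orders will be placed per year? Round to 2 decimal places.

20.63 orders per year

Q* = √(2·D·S / H) = √(2·33,600·395 / 10) = √2,654,400.0 ≈ 1,629.23 → Q = 1,629
N = D/Q = 33,600/1,629 ≈ 20.626 orders/yr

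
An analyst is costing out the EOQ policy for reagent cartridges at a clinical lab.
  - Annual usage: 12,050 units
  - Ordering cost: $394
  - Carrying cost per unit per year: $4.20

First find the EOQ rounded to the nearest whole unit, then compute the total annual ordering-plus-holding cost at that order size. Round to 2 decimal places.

Optimal lot size Q* = (2 × 12,050 × $394 / $4.2)^½ ≈ 1,503.60 → Q = 1,504 units
Ordering: D/Q × S = 12,050/1,504 × $394 = $3,156.72
Holding:  Q/2 × H = 1,504/2 × $4.2 = $3,158.40
Total = $3,156.72 + $3,158.40 = $6,315.12

$6,315.12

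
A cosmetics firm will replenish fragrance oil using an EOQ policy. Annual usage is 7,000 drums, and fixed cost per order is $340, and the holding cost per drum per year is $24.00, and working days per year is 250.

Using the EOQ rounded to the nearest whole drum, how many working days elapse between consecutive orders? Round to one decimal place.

15.9 days

EOQ = √(2DS/H) = √(2 × 7,000 × 340 / 24)
    = √(198,333.33) ≈ 445.35 → Q = 445 drums
Days between orders = 250 / (D/Q) = 250 / 15.730 ≈ 15.893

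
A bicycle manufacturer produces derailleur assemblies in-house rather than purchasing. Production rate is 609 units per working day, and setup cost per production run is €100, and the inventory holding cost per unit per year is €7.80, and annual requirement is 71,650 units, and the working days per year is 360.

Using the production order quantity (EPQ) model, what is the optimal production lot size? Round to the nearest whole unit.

1,652 units

d = 71,650/360 = 199.0278 units/day;  effective holding cost H(1 − d/p) = 7.8·(1 − 199.0278/609) = 5.25088
Q* = √(2DS / H_eff) = √(2·71,650·100 / 5.25088) ≈ 1,651.99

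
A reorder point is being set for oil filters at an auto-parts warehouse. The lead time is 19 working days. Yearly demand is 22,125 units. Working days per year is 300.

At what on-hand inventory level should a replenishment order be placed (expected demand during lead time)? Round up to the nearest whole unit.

1,402 units

Daily demand d = 22,125 / 300 = 73.750 units/day
Demand during lead time = 73.750 × 19 = 1,401.25
Reorder point = 1,401.25 → round up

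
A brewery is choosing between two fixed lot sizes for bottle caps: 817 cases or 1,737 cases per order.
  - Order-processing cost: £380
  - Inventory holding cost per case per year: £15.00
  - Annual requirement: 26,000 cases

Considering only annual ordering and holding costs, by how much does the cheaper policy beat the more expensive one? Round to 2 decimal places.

£494.94

TC(Q) = (D/Q)S + (Q/2)H
TC(817) = (26,000/817)×380 + (817/2)×15 = £18,220.52
TC(1,737) = (26,000/1,737)×380 + (1,737/2)×15 = £18,715.47
Cheaper: Q = 817.  Difference = £494.94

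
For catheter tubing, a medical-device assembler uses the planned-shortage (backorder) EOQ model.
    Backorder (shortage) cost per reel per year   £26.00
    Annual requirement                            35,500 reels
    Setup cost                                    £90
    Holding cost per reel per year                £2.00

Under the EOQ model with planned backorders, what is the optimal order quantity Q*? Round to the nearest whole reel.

1,855 reels

Q* = √(2DS/H) · √((H + b)/b)
   = √(2 × 35,500 × 90 / 2) · √((2 + 26) / 26)
   = 1,787.456 × 1.0377 ≈ 1,854.93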